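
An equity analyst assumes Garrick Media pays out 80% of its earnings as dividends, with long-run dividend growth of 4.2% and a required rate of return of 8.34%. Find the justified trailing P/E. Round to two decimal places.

20.14

Justified trailing P/E = b(1+g)/(r−g) = 0.80×(1+0.042)/(0.0834−0.042) = 20.1353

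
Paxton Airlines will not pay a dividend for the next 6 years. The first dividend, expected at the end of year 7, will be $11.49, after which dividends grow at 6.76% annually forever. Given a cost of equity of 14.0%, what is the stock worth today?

$72.30

Deferred-dividend DDM. At t=6 the remaining stream is a growing perpetuity with first payment D_7 = 11.49.
V_6 = D_7/(r−g) = 11.49/(0.14−0.0676) = 158.7017
P₀ = V_6/(1+r)^6 = 158.7017/(1+0.14)^6 = 72.3023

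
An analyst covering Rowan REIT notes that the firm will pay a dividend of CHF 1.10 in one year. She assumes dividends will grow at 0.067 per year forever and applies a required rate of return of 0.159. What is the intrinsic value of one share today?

Gordon growth model: P₀ = D₁/(r − g), with D₁ = 1.10 given directly.
P₀ = 1.1000 / (0.159 − 0.067) = 1.1000 / 0.092 = 11.9565

CHF 11.96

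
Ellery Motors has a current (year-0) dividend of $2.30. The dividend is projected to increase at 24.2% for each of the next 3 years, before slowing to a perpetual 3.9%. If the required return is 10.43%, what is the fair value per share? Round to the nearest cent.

Two-stage DDM. Project D₁…D_3 at 0.242, terminal growth 0.039, discount at r = 0.1043.
D_1 = 2.8566
D_2 = 3.5479
D_3 = 4.4065
Terminal value at t=3: TV = D_4/(r−g) = 4.5783/(0.1043−0.039) = 70.1124
P₀ = 2.8566/(1+0.1043)^1 + 3.5479/(1+0.1043)^2 + 4.4065/(1+0.1043)^3 + 70.1124/(1+0.1043)^3 = 60.8318

$60.83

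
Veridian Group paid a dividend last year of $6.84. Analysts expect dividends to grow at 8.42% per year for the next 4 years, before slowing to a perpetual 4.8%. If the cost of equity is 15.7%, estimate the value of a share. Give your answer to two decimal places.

$74.03

Two-stage DDM. Project D₁…D_4 at 0.0842, terminal growth 0.048, discount at r = 0.157.
D_1 = 7.4159
D_2 = 8.0403
D_3 = 8.7173
D_4 = 9.4513
Terminal value at t=4: TV = D_5/(r−g) = 9.9050/(0.157−0.048) = 90.8717
P₀ = 7.4159/(1+0.157)^1 + 8.0403/(1+0.157)^2 + 8.7173/(1+0.157)^3 + 9.4513/(1+0.157)^4 + 90.8717/(1+0.157)^4 = 74.0287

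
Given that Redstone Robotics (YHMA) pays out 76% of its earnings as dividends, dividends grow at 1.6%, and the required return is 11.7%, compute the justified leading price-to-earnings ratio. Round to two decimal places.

7.52

Justified leading P/E = b/(r−g) = 0.76/(0.117−0.016) = 7.5248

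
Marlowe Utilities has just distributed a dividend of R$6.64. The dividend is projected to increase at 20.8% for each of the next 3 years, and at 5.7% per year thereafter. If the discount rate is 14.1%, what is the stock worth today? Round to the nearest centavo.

Two-stage DDM. Project D₁…D_3 at 0.208, terminal growth 0.057, discount at r = 0.141.
D_1 = 8.0211
D_2 = 9.6895
D_3 = 11.7049
Terminal value at t=3: TV = D_4/(r−g) = 12.3721/(0.141−0.057) = 147.2871
P₀ = 8.0211/(1+0.141)^1 + 9.6895/(1+0.141)^2 + 11.7049/(1+0.141)^3 + 147.2871/(1+0.141)^3 = 121.5058

R$121.51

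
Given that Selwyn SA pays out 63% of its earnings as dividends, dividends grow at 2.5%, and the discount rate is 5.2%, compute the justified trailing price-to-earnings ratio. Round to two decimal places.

Justified trailing P/E = b(1+g)/(r−g) = 0.63×(1+0.025)/(0.052−0.025) = 23.9167

23.92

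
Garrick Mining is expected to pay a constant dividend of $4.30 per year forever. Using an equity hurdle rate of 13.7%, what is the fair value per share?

Zero-growth DDM (perpetuity): P₀ = D/r = 4.30 / 0.137 = 31.3869

$31.39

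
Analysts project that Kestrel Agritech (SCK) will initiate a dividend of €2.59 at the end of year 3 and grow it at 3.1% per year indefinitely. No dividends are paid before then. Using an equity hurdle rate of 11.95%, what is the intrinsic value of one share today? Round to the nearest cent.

€23.35

Deferred-dividend DDM. At t=2 the remaining stream is a growing perpetuity with first payment D_3 = 2.59.
V_2 = D_3/(r−g) = 2.59/(0.1195−0.031) = 29.2655
P₀ = V_2/(1+r)^2 = 29.2655/(1+0.1195)^2 = 23.3512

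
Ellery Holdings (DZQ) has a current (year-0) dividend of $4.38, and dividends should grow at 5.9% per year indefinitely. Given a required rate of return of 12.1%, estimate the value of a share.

$74.81

Gordon growth model: P₀ = D₁/(r − g). D₁ = 4.38 × (1 + 0.059) = 4.6384.
P₀ = 4.6384 / (0.121 − 0.059) = 4.6384 / 0.062 = 74.8132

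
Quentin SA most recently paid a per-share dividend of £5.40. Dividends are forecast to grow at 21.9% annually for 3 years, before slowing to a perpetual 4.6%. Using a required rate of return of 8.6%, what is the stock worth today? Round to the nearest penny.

Two-stage DDM. Project D₁…D_3 at 0.219, terminal growth 0.046, discount at r = 0.086.
D_1 = 6.5826
D_2 = 8.0242
D_3 = 9.7815
Terminal value at t=3: TV = D_4/(r−g) = 10.2314/(0.086−0.046) = 255.7859
P₀ = 6.5826/(1+0.086)^1 + 8.0242/(1+0.086)^2 + 9.7815/(1+0.086)^3 + 255.7859/(1+0.086)^3 = 220.2060

£220.21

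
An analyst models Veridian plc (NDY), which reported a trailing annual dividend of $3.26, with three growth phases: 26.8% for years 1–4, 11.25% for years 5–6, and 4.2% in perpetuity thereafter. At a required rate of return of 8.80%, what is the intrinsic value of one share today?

Three-stage DDM. Project D₁…D_6; terminal Gordon value at t=6 with g = 0.042; discount at r = 0.088.
D_1 = 4.1337
D_2 = 5.2415
D_3 = 6.6462
D_4 = 8.4274
D_5 = 9.3755
D_6 = 10.4302
TV_6 = 10.8683/(0.088−0.042) = 236.2678
P₀ = Σ Dₜ/(1+r)ᵗ + TV_6/(1+r)^6 = 174.2794

$174.28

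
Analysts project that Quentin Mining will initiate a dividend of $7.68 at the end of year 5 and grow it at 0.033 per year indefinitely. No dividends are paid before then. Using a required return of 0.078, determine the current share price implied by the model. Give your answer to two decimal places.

$126.38

Deferred-dividend DDM. At t=4 the remaining stream is a growing perpetuity with first payment D_5 = 7.68.
V_4 = D_5/(r−g) = 7.68/(0.078−0.033) = 170.6667
P₀ = V_4/(1+r)^4 = 170.6667/(1+0.078)^4 = 126.3786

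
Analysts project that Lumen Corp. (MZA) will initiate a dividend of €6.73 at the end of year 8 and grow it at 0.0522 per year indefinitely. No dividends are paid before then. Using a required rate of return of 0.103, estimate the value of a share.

€66.70

Deferred-dividend DDM. At t=7 the remaining stream is a growing perpetuity with first payment D_8 = 6.73.
V_7 = D_8/(r−g) = 6.73/(0.103−0.0522) = 132.4803
P₀ = V_7/(1+r)^7 = 132.4803/(1+0.103)^7 = 66.6995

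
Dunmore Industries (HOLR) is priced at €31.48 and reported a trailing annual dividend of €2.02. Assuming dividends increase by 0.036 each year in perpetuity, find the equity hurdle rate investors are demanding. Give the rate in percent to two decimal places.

Rearranging the constant-growth DDM: r = D₁/P₀ + g.
D₁ = 2.02 × (1 + 0.036) = 2.0927.
r = 2.0927 / 31.48 + 0.036 = 0.06648 + 0.036 = 0.10248

10.25%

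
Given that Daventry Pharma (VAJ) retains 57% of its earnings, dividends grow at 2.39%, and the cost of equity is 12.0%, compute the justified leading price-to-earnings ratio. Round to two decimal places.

Payout ratio b = 1 − 0.57 = 0.43.
Justified leading P/E = b/(r−g) = 0.43/(0.12−0.0239) = 4.4745

4.47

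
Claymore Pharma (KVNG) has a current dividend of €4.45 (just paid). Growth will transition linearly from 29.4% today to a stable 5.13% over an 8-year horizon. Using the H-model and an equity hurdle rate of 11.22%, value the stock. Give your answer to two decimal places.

H-model: P₀ = D₀[(1+g_L) + H(g_S−g_L)]/(r−g_L), with H = 8/2 = 4.
P₀ = 4.45 × [(1+0.0513) + 4×(0.294−0.0513)] / (0.1122−0.0513)
   = 4.45 × 2.0221 / 0.0609 = 147.7561

€147.76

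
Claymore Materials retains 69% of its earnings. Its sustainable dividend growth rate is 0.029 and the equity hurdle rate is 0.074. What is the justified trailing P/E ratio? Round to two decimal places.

Payout ratio b = 1 − 0.69 = 0.31.
Justified trailing P/E = b(1+g)/(r−g) = 0.31×(1+0.029)/(0.074−0.029) = 7.0887

7.09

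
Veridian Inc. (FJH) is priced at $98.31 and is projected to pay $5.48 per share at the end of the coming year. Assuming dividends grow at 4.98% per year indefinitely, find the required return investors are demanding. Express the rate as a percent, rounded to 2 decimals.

10.55%

Rearranging the constant-growth DDM: r = D₁/P₀ + g.
r = 5.4800 / 98.31 + 0.0498 = 0.05574 + 0.0498 = 0.10554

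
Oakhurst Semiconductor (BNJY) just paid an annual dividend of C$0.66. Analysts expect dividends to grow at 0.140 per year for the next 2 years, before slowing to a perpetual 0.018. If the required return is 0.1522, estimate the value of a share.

Two-stage DDM. Project D₁…D_2 at 0.14, terminal growth 0.018, discount at r = 0.1522.
D_1 = 0.7524
D_2 = 0.8577
Terminal value at t=2: TV = D_3/(r−g) = 0.8732/(0.1522−0.018) = 6.5065
P₀ = 0.7524/(1+0.1522)^1 + 0.8577/(1+0.1522)^2 + 6.5065/(1+0.1522)^2 = 6.2002

C$6.20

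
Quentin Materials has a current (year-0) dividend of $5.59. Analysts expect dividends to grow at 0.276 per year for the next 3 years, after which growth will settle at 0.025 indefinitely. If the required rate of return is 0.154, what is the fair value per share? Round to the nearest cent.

$80.62

Two-stage DDM. Project D₁…D_3 at 0.276, terminal growth 0.025, discount at r = 0.154.
D_1 = 7.1328
D_2 = 9.1015
D_3 = 11.6135
Terminal value at t=3: TV = D_4/(r−g) = 11.9039/(0.154−0.025) = 92.2780
P₀ = 7.1328/(1+0.154)^1 + 9.1015/(1+0.154)^2 + 11.6135/(1+0.154)^3 + 92.2780/(1+0.154)^3 = 80.6178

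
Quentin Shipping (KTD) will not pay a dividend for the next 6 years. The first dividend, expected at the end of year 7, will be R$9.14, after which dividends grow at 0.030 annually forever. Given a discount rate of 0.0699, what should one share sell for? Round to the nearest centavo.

Deferred-dividend DDM. At t=6 the remaining stream is a growing perpetuity with first payment D_7 = 9.14.
V_6 = D_7/(r−g) = 9.14/(0.0699−0.03) = 229.0727
P₀ = V_6/(1+r)^6 = 229.0727/(1+0.0699)^6 = 152.7264

R$152.73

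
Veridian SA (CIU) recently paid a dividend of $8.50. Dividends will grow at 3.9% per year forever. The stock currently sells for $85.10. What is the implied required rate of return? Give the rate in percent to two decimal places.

Rearranging the constant-growth DDM: r = D₁/P₀ + g.
D₁ = 8.50 × (1 + 0.039) = 8.8315.
r = 8.8315 / 85.10 + 0.039 = 0.10378 + 0.039 = 0.14278

14.28%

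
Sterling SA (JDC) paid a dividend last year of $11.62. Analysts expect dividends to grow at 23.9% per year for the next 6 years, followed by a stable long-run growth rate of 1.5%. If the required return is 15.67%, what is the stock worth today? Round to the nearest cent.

$215.01

Two-stage DDM. Project D₁…D_6 at 0.239, terminal growth 0.015, discount at r = 0.1567.
D_1 = 14.3972
D_2 = 17.8381
D_3 = 22.1014
D_4 = 27.3837
D_5 = 33.9283
D_6 = 42.0372
Terminal value at t=6: TV = D_7/(r−g) = 42.6678/(0.1567−0.015) = 301.1135
P₀ = 14.3972/(1+0.1567)^1 + 17.8381/(1+0.1567)^2 + 22.1014/(1+0.1567)^3 + 27.3837/(1+0.1567)^4 + 33.9283/(1+0.1567)^5 + 42.0372/(1+0.1567)^6 + 301.1135/(1+0.1567)^6 = 215.0144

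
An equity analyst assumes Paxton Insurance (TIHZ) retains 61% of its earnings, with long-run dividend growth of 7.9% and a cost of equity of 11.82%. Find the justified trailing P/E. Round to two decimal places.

10.73

Payout ratio b = 1 − 0.61 = 0.39.
Justified trailing P/E = b(1+g)/(r−g) = 0.39×(1+0.079)/(0.1182−0.079) = 10.7349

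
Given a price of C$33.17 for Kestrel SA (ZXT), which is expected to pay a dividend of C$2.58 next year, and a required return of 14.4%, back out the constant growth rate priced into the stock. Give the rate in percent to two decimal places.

6.62%

From P₀ = D₁/(r − g), the implied growth is g = r − D₁/P₀.
g = 0.144 − 2.58/33.17 = 0.144 − 0.07778 = 0.06622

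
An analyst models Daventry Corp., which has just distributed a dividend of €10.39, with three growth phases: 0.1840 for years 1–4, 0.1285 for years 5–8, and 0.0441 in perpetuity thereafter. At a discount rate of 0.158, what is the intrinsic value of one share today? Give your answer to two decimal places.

Three-stage DDM. Project D₁…D_8; terminal Gordon value at t=8 with g = 0.0441; discount at r = 0.158.
D_1 = 12.3018
D_2 = 14.5653
D_3 = 17.2453
D_4 = 20.4184
D_5 = 23.0422
D_6 = 26.0031
D_7 = 29.3445
D_8 = 33.1153
TV_8 = 34.5757/(0.158−0.0441) = 303.5617
P₀ = Σ Dₜ/(1+r)ᵗ + TV_8/(1+r)^8 = 180.4271

€180.43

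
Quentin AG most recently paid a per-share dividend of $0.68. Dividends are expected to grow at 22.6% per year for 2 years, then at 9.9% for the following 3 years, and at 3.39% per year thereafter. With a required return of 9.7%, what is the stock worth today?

$18.16

Three-stage DDM. Project D₁…D_5; terminal Gordon value at t=5 with g = 0.0339; discount at r = 0.097.
D_1 = 0.8337
D_2 = 1.0221
D_3 = 1.1233
D_4 = 1.2345
D_5 = 1.3567
TV_5 = 1.4027/(0.097−0.0339) = 22.2296
P₀ = Σ Dₜ/(1+r)ᵗ + TV_5/(1+r)^5 = 18.1592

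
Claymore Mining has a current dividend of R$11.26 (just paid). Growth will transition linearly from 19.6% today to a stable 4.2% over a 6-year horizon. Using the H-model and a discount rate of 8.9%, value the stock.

R$360.32

H-model: P₀ = D₀[(1+g_L) + H(g_S−g_L)]/(r−g_L), with H = 6/2 = 3.
P₀ = 11.26 × [(1+0.042) + 3×(0.196−0.042)] / (0.089−0.042)
   = 11.26 × 1.5040 / 0.047 = 360.3200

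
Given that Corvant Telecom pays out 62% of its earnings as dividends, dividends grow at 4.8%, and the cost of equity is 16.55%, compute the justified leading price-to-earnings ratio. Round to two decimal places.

5.28

Justified leading P/E = b/(r−g) = 0.62/(0.1655−0.048) = 5.2766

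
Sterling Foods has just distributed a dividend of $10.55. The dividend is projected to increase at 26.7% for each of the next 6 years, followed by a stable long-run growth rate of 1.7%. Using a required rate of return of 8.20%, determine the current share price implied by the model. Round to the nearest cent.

Two-stage DDM. Project D₁…D_6 at 0.267, terminal growth 0.017, discount at r = 0.082.
D_1 = 13.3668
D_2 = 16.9358
D_3 = 21.4577
D_4 = 27.1869
D_5 = 34.4457
D_6 = 43.6428
Terminal value at t=6: TV = D_7/(r−g) = 44.3847/(0.082−0.017) = 682.8412
P₀ = 13.3668/(1+0.082)^1 + 16.9358/(1+0.082)^2 + 21.4577/(1+0.082)^3 + 27.1869/(1+0.082)^4 + 34.4457/(1+0.082)^5 + 43.6428/(1+0.082)^6 + 682.8412/(1+0.082)^6 = 539.5768

$539.58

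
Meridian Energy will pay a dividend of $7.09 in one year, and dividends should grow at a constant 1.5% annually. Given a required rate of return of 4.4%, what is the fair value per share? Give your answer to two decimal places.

$244.48

Gordon growth model: P₀ = D₁/(r − g), with D₁ = 7.09 given directly.
P₀ = 7.0900 / (0.044 − 0.015) = 7.0900 / 0.029 = 244.4828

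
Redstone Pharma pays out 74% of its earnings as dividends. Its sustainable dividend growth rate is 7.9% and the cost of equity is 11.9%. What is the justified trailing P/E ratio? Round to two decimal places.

19.96

Justified trailing P/E = b(1+g)/(r−g) = 0.74×(1+0.079)/(0.119−0.079) = 19.9615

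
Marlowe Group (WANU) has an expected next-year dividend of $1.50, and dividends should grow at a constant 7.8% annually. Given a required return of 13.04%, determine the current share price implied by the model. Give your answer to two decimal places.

Gordon growth model: P₀ = D₁/(r − g), with D₁ = 1.50 given directly.
P₀ = 1.5000 / (0.1304 − 0.078) = 1.5000 / 0.0524 = 28.6260

$28.63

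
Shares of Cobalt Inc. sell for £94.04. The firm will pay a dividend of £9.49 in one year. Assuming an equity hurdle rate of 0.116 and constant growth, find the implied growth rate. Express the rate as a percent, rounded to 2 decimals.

From P₀ = D₁/(r − g), the implied growth is g = r − D₁/P₀.
g = 0.116 − 9.49/94.04 = 0.116 − 0.10091 = 0.01509

1.51%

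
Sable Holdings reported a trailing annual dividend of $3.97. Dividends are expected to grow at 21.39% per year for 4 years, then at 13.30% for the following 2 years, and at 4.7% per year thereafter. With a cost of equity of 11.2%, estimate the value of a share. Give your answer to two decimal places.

$125.74

Three-stage DDM. Project D₁…D_6; terminal Gordon value at t=6 with g = 0.047; discount at r = 0.112.
D_1 = 4.8192
D_2 = 5.8500
D_3 = 7.1013
D_4 = 8.6203
D_5 = 9.7668
D_6 = 11.0658
TV_6 = 11.5859/(0.112−0.047) = 178.2442
P₀ = Σ Dₜ/(1+r)ᵗ + TV_6/(1+r)^6 = 125.7366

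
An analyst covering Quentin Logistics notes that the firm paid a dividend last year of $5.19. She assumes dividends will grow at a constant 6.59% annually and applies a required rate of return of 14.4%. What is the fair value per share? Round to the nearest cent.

Gordon growth model: P₀ = D₁/(r − g). D₁ = 5.19 × (1 + 0.0659) = 5.5320.
P₀ = 5.5320 / (0.144 − 0.0659) = 5.5320 / 0.0781 = 70.8325

$70.83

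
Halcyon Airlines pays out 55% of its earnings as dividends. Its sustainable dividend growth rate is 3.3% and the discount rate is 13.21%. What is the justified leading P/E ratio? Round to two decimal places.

5.55

Justified leading P/E = b/(r−g) = 0.55/(0.1321−0.033) = 5.5499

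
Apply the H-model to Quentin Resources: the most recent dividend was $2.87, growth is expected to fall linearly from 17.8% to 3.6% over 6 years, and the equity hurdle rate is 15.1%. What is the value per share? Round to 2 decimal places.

H-model: P₀ = D₀[(1+g_L) + H(g_S−g_L)]/(r−g_L), with H = 6/2 = 3.
P₀ = 2.87 × [(1+0.036) + 3×(0.178−0.036)] / (0.151−0.036)
   = 2.87 × 1.4620 / 0.115 = 36.4864

$36.49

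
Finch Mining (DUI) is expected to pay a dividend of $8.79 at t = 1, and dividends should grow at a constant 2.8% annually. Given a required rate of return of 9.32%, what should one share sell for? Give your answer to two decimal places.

Gordon growth model: P₀ = D₁/(r − g), with D₁ = 8.79 given directly.
P₀ = 8.7900 / (0.0932 − 0.028) = 8.7900 / 0.0652 = 134.8160

$134.82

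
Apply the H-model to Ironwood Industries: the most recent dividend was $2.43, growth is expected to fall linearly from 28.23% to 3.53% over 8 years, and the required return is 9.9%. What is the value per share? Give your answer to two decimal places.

H-model: P₀ = D₀[(1+g_L) + H(g_S−g_L)]/(r−g_L), with H = 8/2 = 4.
P₀ = 2.43 × [(1+0.0353) + 4×(0.2823−0.0353)] / (0.099−0.0353)
   = 2.43 × 2.0233 / 0.0637 = 77.1840

$77.18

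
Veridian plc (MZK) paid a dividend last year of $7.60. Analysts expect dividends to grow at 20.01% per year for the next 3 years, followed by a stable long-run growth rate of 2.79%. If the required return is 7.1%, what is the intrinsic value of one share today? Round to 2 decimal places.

$283.77

Two-stage DDM. Project D₁…D_3 at 0.2001, terminal growth 0.0279, discount at r = 0.071.
D_1 = 9.1208
D_2 = 10.9458
D_3 = 13.1361
Terminal value at t=3: TV = D_4/(r−g) = 13.5026/(0.071−0.0279) = 313.2849
P₀ = 9.1208/(1+0.071)^1 + 10.9458/(1+0.071)^2 + 13.1361/(1+0.071)^3 + 313.2849/(1+0.071)^3 = 283.7699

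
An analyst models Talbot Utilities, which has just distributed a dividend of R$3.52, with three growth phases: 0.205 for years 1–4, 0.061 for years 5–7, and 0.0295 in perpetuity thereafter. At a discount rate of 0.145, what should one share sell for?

Three-stage DDM. Project D₁…D_7; terminal Gordon value at t=7 with g = 0.0295; discount at r = 0.145.
D_1 = 4.2416
D_2 = 5.1111
D_3 = 6.1589
D_4 = 7.4215
D_5 = 7.8742
D_6 = 8.3545
D_7 = 8.8641
TV_7 = 9.1256/(0.145−0.0295) = 79.0099
P₀ = Σ Dₜ/(1+r)ᵗ + TV_7/(1+r)^7 = 57.7906

R$57.79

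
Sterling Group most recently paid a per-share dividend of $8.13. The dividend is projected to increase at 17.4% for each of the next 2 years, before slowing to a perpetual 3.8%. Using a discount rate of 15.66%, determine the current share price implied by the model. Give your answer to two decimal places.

$89.94

Two-stage DDM. Project D₁…D_2 at 0.174, terminal growth 0.038, discount at r = 0.1566.
D_1 = 9.5446
D_2 = 11.2054
Terminal value at t=2: TV = D_3/(r−g) = 11.6312/(0.1566−0.038) = 98.0707
P₀ = 9.5446/(1+0.1566)^1 + 11.2054/(1+0.1566)^2 + 98.0707/(1+0.1566)^2 = 89.9404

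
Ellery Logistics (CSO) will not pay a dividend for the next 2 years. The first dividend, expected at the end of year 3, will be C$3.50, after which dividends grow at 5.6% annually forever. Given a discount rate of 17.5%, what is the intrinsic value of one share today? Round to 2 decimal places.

Deferred-dividend DDM. At t=2 the remaining stream is a growing perpetuity with first payment D_3 = 3.50.
V_2 = D_3/(r−g) = 3.50/(0.175−0.056) = 29.4118
P₀ = V_2/(1+r)^2 = 29.4118/(1+0.175)^2 = 21.3032

C$21.30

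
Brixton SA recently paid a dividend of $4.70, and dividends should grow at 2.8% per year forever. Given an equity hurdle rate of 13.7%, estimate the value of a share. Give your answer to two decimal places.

$44.33

Gordon growth model: P₀ = D₁/(r − g). D₁ = 4.70 × (1 + 0.028) = 4.8316.
P₀ = 4.8316 / (0.137 − 0.028) = 4.8316 / 0.109 = 44.3266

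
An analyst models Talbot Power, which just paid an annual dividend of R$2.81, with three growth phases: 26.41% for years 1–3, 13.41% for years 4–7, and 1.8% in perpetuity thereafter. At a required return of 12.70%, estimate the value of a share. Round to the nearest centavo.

Three-stage DDM. Project D₁…D_7; terminal Gordon value at t=7 with g = 0.018; discount at r = 0.127.
D_1 = 3.5521
D_2 = 4.4902
D_3 = 5.6761
D_4 = 6.4373
D_5 = 7.3005
D_6 = 8.2795
D_7 = 9.3898
TV_7 = 9.5588/(0.127−0.018) = 87.6955
P₀ = Σ Dₜ/(1+r)ᵗ + TV_7/(1+r)^7 = 64.7412

R$64.74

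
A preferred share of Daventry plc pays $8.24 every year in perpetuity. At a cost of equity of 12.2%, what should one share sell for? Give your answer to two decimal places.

$67.54

Zero-growth DDM (perpetuity): P₀ = D/r = 8.24 / 0.122 = 67.5410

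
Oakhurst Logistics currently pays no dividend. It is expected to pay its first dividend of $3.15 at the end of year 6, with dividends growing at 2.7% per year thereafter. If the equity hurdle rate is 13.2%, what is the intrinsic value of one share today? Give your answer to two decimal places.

Deferred-dividend DDM. At t=5 the remaining stream is a growing perpetuity with first payment D_6 = 3.15.
V_5 = D_6/(r−g) = 3.15/(0.132−0.027) = 30.0000
P₀ = V_5/(1+r)^5 = 30.0000/(1+0.132)^5 = 16.1395

$16.14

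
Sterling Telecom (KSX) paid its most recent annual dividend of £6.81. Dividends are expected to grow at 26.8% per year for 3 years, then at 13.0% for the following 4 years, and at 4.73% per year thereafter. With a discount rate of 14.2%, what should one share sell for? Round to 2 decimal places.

Three-stage DDM. Project D₁…D_7; terminal Gordon value at t=7 with g = 0.0473; discount at r = 0.142.
D_1 = 8.6351
D_2 = 10.9493
D_3 = 13.8837
D_4 = 15.6886
D_5 = 17.7281
D_6 = 20.0327
D_7 = 22.6370
TV_7 = 23.7077/(0.142−0.0473) = 250.3455
P₀ = Σ Dₜ/(1+r)ᵗ + TV_7/(1+r)^7 = 160.4248

£160.42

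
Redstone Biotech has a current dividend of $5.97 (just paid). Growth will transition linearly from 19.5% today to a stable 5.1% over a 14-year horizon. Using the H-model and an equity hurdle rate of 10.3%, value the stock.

$236.39

H-model: P₀ = D₀[(1+g_L) + H(g_S−g_L)]/(r−g_L), with H = 14/2 = 7.
P₀ = 5.97 × [(1+0.051) + 7×(0.195−0.051)] / (0.103−0.051)
   = 5.97 × 2.0590 / 0.052 = 236.3890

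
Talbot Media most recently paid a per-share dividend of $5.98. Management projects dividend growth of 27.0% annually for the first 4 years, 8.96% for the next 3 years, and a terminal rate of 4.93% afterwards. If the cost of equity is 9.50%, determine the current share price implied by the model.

$312.07

Three-stage DDM. Project D₁…D_7; terminal Gordon value at t=7 with g = 0.0493; discount at r = 0.095.
D_1 = 7.5946
D_2 = 9.6451
D_3 = 12.2493
D_4 = 15.5566
D_5 = 16.9505
D_6 = 18.4693
D_7 = 20.1241
TV_7 = 21.1163/(0.095−0.0493) = 462.0626
P₀ = Σ Dₜ/(1+r)ᵗ + TV_7/(1+r)^7 = 312.0684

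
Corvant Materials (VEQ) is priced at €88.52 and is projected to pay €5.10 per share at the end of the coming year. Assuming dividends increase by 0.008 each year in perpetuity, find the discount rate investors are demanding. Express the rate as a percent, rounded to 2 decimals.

Rearranging the constant-growth DDM: r = D₁/P₀ + g.
r = 5.1000 / 88.52 + 0.008 = 0.05761 + 0.008 = 0.06561

6.56%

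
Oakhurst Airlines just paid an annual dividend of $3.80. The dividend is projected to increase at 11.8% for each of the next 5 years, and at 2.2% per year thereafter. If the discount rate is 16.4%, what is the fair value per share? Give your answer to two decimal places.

Two-stage DDM. Project D₁…D_5 at 0.118, terminal growth 0.022, discount at r = 0.164.
D_1 = 4.2484
D_2 = 4.7497
D_3 = 5.3102
D_4 = 5.9368
D_5 = 6.6373
Terminal value at t=5: TV = D_6/(r−g) = 6.7833/(0.164−0.022) = 47.7700
P₀ = 4.2484/(1+0.164)^1 + 4.7497/(1+0.164)^2 + 5.3102/(1+0.164)^3 + 5.9368/(1+0.164)^4 + 6.6373/(1+0.164)^5 + 47.7700/(1+0.164)^5 = 39.2185

$39.22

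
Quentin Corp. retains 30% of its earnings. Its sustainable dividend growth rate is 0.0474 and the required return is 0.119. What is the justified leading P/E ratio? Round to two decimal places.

9.78

Payout ratio b = 1 − 0.30 = 0.70.
Justified leading P/E = b/(r−g) = 0.70/(0.119−0.0474) = 9.7765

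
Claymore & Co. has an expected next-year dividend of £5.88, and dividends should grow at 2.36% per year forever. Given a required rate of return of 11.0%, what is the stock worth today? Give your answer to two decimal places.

£68.06

Gordon growth model: P₀ = D₁/(r − g), with D₁ = 5.88 given directly.
P₀ = 5.8800 / (0.11 − 0.0236) = 5.8800 / 0.0864 = 68.0556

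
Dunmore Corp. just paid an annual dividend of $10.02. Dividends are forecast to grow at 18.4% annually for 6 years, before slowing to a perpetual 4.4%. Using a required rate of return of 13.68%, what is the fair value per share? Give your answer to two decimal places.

Two-stage DDM. Project D₁…D_6 at 0.184, terminal growth 0.044, discount at r = 0.1368.
D_1 = 11.8637
D_2 = 14.0466
D_3 = 16.6312
D_4 = 19.6913
D_5 = 23.3145
D_6 = 27.6044
Terminal value at t=6: TV = D_7/(r−g) = 28.8190/(0.1368−0.044) = 310.5492
P₀ = 11.8637/(1+0.1368)^1 + 14.0466/(1+0.1368)^2 + 16.6312/(1+0.1368)^3 + 19.6913/(1+0.1368)^4 + 23.3145/(1+0.1368)^5 + 27.6044/(1+0.1368)^6 + 310.5492/(1+0.1368)^6 = 213.3755

$213.38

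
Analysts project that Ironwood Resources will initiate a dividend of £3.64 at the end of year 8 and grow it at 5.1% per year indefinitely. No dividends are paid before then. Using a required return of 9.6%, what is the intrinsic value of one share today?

£42.58

Deferred-dividend DDM. At t=7 the remaining stream is a growing perpetuity with first payment D_8 = 3.64.
V_7 = D_8/(r−g) = 3.64/(0.096−0.051) = 80.8889
P₀ = V_7/(1+r)^7 = 80.8889/(1+0.096)^7 = 42.5809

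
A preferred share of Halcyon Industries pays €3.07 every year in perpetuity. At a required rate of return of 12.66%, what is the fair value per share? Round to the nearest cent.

Zero-growth DDM (perpetuity): P₀ = D/r = 3.07 / 0.1266 = 24.2496

€24.25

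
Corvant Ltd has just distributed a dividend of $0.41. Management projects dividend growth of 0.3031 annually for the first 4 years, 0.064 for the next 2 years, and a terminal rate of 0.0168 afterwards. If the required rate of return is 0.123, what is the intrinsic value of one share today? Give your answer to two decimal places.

$10.17

Three-stage DDM. Project D₁…D_6; terminal Gordon value at t=6 with g = 0.0168; discount at r = 0.123.
D_1 = 0.5343
D_2 = 0.6962
D_3 = 0.9072
D_4 = 1.1822
D_5 = 1.2579
D_6 = 1.3384
TV_6 = 1.3609/(0.123−0.0168) = 12.8141
P₀ = Σ Dₜ/(1+r)ᵗ + TV_6/(1+r)^6 = 10.1719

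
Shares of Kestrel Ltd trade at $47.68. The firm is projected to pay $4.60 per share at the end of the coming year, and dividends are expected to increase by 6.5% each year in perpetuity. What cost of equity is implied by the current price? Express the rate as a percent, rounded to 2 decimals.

16.15%

Rearranging the constant-growth DDM: r = D₁/P₀ + g.
r = 4.6000 / 47.68 + 0.065 = 0.09648 + 0.065 = 0.16148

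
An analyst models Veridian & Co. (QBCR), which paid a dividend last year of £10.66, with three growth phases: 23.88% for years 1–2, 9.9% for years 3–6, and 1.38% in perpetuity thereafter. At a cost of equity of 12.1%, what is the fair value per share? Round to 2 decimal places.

£188.10

Three-stage DDM. Project D₁…D_6; terminal Gordon value at t=6 with g = 0.0138; discount at r = 0.121.
D_1 = 13.2056
D_2 = 16.3591
D_3 = 17.9787
D_4 = 19.7585
D_5 = 21.7146
D_6 = 23.8644
TV_6 = 24.1937/(0.121−0.0138) = 225.6877
P₀ = Σ Dₜ/(1+r)ᵗ + TV_6/(1+r)^6 = 188.0954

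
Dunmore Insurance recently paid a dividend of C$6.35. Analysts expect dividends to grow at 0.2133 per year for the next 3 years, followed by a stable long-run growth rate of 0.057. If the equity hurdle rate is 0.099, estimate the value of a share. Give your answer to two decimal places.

Two-stage DDM. Project D₁…D_3 at 0.2133, terminal growth 0.057, discount at r = 0.099.
D_1 = 7.7045
D_2 = 9.3478
D_3 = 11.3417
Terminal value at t=3: TV = D_4/(r−g) = 11.9882/(0.099−0.057) = 285.4329
P₀ = 7.7045/(1+0.099)^1 + 9.3478/(1+0.099)^2 + 11.3417/(1+0.099)^3 + 285.4329/(1+0.099)^3 = 238.3303

C$238.33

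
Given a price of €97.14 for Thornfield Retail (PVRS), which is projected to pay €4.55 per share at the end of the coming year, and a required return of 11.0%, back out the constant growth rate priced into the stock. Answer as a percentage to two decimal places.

6.32%

From P₀ = D₁/(r − g), the implied growth is g = r − D₁/P₀.
g = 0.11 − 4.55/97.14 = 0.11 − 0.04684 = 0.06316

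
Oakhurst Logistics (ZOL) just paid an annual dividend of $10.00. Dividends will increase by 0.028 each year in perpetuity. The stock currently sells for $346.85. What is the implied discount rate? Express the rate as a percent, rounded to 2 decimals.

5.76%

Rearranging the constant-growth DDM: r = D₁/P₀ + g.
D₁ = 10.00 × (1 + 0.028) = 10.2800.
r = 10.2800 / 346.85 + 0.028 = 0.02964 + 0.028 = 0.05764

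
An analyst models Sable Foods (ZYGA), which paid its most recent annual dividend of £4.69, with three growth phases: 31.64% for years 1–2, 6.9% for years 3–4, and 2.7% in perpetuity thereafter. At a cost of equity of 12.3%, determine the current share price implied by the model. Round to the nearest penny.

Three-stage DDM. Project D₁…D_4; terminal Gordon value at t=4 with g = 0.027; discount at r = 0.123.
D_1 = 6.1739
D_2 = 8.1273
D_3 = 8.6881
D_4 = 9.2876
TV_4 = 9.5384/(0.123−0.027) = 99.3581
P₀ = Σ Dₜ/(1+r)ᵗ + TV_4/(1+r)^4 = 86.3883

£86.39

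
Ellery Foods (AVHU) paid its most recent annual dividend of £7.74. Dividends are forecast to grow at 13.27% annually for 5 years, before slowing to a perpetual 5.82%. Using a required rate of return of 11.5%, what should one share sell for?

Two-stage DDM. Project D₁…D_5 at 0.1327, terminal growth 0.0582, discount at r = 0.115.
D_1 = 8.7671
D_2 = 9.9305
D_3 = 11.2483
D_4 = 12.7409
D_5 = 14.4316
Terminal value at t=5: TV = D_6/(r−g) = 15.2716/(0.115−0.0582) = 268.8654
P₀ = 8.7671/(1+0.115)^1 + 9.9305/(1+0.115)^2 + 11.2483/(1+0.115)^3 + 12.7409/(1+0.115)^4 + 14.4316/(1+0.115)^5 + 268.8654/(1+0.115)^5 = 196.5954

£196.60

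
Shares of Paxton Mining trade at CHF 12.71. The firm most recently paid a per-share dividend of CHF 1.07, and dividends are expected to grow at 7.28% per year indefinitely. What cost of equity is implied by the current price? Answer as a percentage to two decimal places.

16.31%

Rearranging the constant-growth DDM: r = D₁/P₀ + g.
D₁ = 1.07 × (1 + 0.0728) = 1.1479.
r = 1.1479 / 12.71 + 0.0728 = 0.09031 + 0.0728 = 0.16311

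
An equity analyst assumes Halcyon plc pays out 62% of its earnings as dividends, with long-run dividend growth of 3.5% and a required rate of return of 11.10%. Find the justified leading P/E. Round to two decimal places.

Justified leading P/E = b/(r−g) = 0.62/(0.111−0.035) = 8.1579

8.16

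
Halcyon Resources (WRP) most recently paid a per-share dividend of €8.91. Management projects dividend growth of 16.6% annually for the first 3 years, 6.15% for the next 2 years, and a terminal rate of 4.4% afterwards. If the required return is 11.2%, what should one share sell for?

Three-stage DDM. Project D₁…D_5; terminal Gordon value at t=5 with g = 0.044; discount at r = 0.112.
D_1 = 10.3891
D_2 = 12.1136
D_3 = 14.1245
D_4 = 14.9932
D_5 = 15.9152
TV_5 = 16.6155/(0.112−0.044) = 244.3458
P₀ = Σ Dₜ/(1+r)ᵗ + TV_5/(1+r)^5 = 192.2851

€192.29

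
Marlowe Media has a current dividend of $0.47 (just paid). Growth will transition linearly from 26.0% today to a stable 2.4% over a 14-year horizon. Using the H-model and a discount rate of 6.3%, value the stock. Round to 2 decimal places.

H-model: P₀ = D₀[(1+g_L) + H(g_S−g_L)]/(r−g_L), with H = 14/2 = 7.
P₀ = 0.47 × [(1+0.024) + 7×(0.26−0.024)] / (0.063−0.024)
   = 0.47 × 2.6760 / 0.039 = 32.2492

$32.25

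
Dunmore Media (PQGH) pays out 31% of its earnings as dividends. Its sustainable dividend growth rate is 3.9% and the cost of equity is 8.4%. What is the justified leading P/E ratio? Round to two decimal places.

Justified leading P/E = b/(r−g) = 0.31/(0.084−0.039) = 6.8889

6.89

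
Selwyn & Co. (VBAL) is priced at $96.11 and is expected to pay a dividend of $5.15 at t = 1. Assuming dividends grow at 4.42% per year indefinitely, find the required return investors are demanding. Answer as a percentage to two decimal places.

9.78%

Rearranging the constant-growth DDM: r = D₁/P₀ + g.
r = 5.1500 / 96.11 + 0.0442 = 0.05358 + 0.0442 = 0.09778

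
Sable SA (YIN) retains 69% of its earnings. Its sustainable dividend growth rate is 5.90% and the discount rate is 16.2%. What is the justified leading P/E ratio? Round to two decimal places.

3.01

Payout ratio b = 1 − 0.69 = 0.31.
Justified leading P/E = b/(r−g) = 0.31/(0.162−0.059) = 3.0097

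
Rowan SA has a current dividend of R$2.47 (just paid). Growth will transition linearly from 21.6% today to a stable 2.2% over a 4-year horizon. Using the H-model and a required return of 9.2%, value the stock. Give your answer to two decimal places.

R$49.75

H-model: P₀ = D₀[(1+g_L) + H(g_S−g_L)]/(r−g_L), with H = 4/2 = 2.
P₀ = 2.47 × [(1+0.022) + 2×(0.216−0.022)] / (0.092−0.022)
   = 2.47 × 1.4100 / 0.07 = 49.7529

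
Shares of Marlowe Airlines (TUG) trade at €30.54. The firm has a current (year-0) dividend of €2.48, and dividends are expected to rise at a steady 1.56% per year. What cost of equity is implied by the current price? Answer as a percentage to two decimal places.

9.81%

Rearranging the constant-growth DDM: r = D₁/P₀ + g.
D₁ = 2.48 × (1 + 0.0156) = 2.5187.
r = 2.5187 / 30.54 + 0.0156 = 0.08247 + 0.0156 = 0.09807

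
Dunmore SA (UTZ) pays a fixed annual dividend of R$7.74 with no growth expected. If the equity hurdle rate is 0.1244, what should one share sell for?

R$62.22

Zero-growth DDM (perpetuity): P₀ = D/r = 7.74 / 0.1244 = 62.2186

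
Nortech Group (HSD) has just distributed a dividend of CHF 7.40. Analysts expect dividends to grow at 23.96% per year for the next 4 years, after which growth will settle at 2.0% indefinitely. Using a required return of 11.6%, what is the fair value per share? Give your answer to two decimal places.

Two-stage DDM. Project D₁…D_4 at 0.2396, terminal growth 0.02, discount at r = 0.116.
D_1 = 9.1730
D_2 = 11.3709
D_3 = 14.0954
D_4 = 17.4726
Terminal value at t=4: TV = D_5/(r−g) = 17.8221/(0.116−0.02) = 185.6466
P₀ = 9.1730/(1+0.116)^1 + 11.3709/(1+0.116)^2 + 14.0954/(1+0.116)^3 + 17.4726/(1+0.116)^4 + 185.6466/(1+0.116)^4 = 158.4371

CHF 158.44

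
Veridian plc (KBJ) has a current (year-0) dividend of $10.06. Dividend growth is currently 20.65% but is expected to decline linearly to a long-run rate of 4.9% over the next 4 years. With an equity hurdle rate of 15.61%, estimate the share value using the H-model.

$128.12

H-model: P₀ = D₀[(1+g_L) + H(g_S−g_L)]/(r−g_L), with H = 4/2 = 2.
P₀ = 10.06 × [(1+0.049) + 2×(0.2065−0.049)] / (0.1561−0.049)
   = 10.06 × 1.3640 / 0.1071 = 128.1218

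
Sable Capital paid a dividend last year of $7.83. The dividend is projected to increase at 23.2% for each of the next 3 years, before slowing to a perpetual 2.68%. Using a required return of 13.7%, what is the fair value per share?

$120.45

Two-stage DDM. Project D₁…D_3 at 0.232, terminal growth 0.0268, discount at r = 0.137.
D_1 = 9.6466
D_2 = 11.8846
D_3 = 14.6418
Terminal value at t=3: TV = D_4/(r−g) = 15.0342/(0.137−0.0268) = 136.4263
P₀ = 9.6466/(1+0.137)^1 + 11.8846/(1+0.137)^2 + 14.6418/(1+0.137)^3 + 136.4263/(1+0.137)^3 = 120.4532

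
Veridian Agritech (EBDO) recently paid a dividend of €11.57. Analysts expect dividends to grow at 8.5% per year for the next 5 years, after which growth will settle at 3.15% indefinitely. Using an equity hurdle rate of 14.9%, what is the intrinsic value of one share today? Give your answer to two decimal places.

Two-stage DDM. Project D₁…D_5 at 0.085, terminal growth 0.0315, discount at r = 0.149.
D_1 = 12.5534
D_2 = 13.6205
D_3 = 14.7782
D_4 = 16.0344
D_5 = 17.3973
Terminal value at t=5: TV = D_6/(r−g) = 17.9453/(0.149−0.0315) = 152.7262
P₀ = 12.5534/(1+0.149)^1 + 13.6205/(1+0.149)^2 + 14.7782/(1+0.149)^3 + 16.0344/(1+0.149)^4 + 17.3973/(1+0.149)^5 + 152.7262/(1+0.149)^5 = 125.1347

€125.13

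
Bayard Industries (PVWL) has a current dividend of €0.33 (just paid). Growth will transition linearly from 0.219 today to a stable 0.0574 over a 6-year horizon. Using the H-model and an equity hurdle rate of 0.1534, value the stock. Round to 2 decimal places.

€5.30

H-model: P₀ = D₀[(1+g_L) + H(g_S−g_L)]/(r−g_L), with H = 6/2 = 3.
P₀ = 0.33 × [(1+0.0574) + 3×(0.219−0.0574)] / (0.1534−0.0574)
   = 0.33 × 1.5422 / 0.096 = 5.3013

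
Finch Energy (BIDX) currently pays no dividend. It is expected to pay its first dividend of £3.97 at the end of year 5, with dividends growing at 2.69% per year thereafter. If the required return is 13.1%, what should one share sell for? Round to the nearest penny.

Deferred-dividend DDM. At t=4 the remaining stream is a growing perpetuity with first payment D_5 = 3.97.
V_4 = D_5/(r−g) = 3.97/(0.131−0.0269) = 38.1364
P₀ = V_4/(1+r)^4 = 38.1364/(1+0.131)^4 = 23.3072

£23.31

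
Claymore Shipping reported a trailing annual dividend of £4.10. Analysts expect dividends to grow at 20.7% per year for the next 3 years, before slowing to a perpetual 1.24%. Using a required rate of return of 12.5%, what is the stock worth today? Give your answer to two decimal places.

£59.71

Two-stage DDM. Project D₁…D_3 at 0.207, terminal growth 0.0124, discount at r = 0.125.
D_1 = 4.9487
D_2 = 5.9731
D_3 = 7.2095
Terminal value at t=3: TV = D_4/(r−g) = 7.2989/(0.125−0.0124) = 64.8216
P₀ = 4.9487/(1+0.125)^1 + 5.9731/(1+0.125)^2 + 7.2095/(1+0.125)^3 + 64.8216/(1+0.125)^3 = 59.7080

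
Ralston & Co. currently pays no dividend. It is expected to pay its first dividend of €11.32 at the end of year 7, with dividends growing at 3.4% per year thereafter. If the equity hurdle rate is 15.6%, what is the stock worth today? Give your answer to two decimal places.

Deferred-dividend DDM. At t=6 the remaining stream is a growing perpetuity with first payment D_7 = 11.32.
V_6 = D_7/(r−g) = 11.32/(0.156−0.034) = 92.7869
P₀ = V_6/(1+r)^6 = 92.7869/(1+0.156)^6 = 38.8812

€38.88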